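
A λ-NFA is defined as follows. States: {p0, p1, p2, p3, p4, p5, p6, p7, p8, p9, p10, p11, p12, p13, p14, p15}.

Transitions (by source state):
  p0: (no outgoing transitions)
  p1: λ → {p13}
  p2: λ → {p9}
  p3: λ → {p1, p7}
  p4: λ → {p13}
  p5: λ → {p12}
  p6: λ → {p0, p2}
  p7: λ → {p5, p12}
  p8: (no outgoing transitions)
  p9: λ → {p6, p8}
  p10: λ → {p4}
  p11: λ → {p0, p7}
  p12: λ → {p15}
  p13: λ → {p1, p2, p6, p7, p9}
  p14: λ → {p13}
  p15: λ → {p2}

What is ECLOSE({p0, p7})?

Start with {p0, p7}.
From p7 via λ: add p5, p12.
From p12 via λ: add p15.
From p15 via λ: add p2.
From p2 via λ: add p9.
From p9 via λ: add p6, p8.
No new states can be added; the closed set is {p0, p2, p5, p6, p7, p8, p9, p12, p15}.

{p0, p2, p5, p6, p7, p8, p9, p12, p15}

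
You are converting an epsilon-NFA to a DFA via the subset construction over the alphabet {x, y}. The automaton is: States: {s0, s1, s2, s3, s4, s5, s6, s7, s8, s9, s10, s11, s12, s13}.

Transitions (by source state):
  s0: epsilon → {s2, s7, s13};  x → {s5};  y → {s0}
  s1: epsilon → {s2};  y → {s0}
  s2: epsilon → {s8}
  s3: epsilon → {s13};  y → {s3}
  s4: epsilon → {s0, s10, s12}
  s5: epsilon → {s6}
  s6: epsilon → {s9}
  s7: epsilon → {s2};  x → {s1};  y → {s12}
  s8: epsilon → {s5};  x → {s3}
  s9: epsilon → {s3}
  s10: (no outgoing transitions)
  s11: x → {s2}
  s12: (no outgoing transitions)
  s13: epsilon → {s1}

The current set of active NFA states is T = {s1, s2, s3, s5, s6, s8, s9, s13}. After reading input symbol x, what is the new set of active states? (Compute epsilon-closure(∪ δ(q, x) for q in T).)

s8 on x → {s3}.
No x-transition from s1, s2, s3, s5, s6, s9, s13.
Union after reading x: {s3}.
Now take the epsilon-closure:
From s3 via epsilon: add s13.
From s13 via epsilon: add s1.
From s1 via epsilon: add s2.
From s2 via epsilon: add s8.
From s8 via epsilon: add s5.
From s5 via epsilon: add s6.
From s6 via epsilon: add s9.
No new states can be added; the closed set is {s1, s2, s3, s5, s6, s8, s9, s13}.

{s1, s2, s3, s5, s6, s8, s9, s13}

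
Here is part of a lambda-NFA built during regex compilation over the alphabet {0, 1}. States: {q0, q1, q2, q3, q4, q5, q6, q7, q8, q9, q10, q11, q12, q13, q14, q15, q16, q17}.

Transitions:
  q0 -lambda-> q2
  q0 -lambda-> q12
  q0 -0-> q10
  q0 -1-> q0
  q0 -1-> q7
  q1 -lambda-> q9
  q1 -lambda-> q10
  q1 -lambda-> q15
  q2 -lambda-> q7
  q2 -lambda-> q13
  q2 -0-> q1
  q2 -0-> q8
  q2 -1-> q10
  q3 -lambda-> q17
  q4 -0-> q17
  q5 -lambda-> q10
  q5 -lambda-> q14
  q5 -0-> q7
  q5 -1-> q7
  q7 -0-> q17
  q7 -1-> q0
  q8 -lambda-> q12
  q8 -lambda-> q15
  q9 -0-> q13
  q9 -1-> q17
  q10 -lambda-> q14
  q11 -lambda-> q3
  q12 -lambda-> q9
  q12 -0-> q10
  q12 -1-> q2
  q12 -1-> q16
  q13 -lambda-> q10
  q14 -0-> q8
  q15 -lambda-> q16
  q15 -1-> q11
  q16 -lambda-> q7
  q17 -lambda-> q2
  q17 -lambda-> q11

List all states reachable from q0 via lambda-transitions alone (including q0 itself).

Start with {q0}.
From q0 via lambda: add q2, q12.
From q2 via lambda: add q7, q13.
From q12 via lambda: add q9.
From q13 via lambda: add q10.
From q10 via lambda: add q14.
No new states can be added; the closed set is {q0, q2, q7, q9, q10, q12, q13, q14}.

{q0, q2, q7, q9, q10, q12, q13, q14}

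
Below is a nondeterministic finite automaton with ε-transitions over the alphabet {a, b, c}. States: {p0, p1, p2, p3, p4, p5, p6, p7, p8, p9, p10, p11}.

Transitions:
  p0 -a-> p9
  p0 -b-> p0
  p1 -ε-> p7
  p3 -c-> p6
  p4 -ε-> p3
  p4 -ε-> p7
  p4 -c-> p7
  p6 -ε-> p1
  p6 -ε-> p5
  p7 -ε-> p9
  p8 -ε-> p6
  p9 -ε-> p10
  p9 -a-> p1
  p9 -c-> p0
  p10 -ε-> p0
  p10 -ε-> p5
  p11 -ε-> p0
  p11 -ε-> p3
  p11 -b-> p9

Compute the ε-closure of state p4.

Start with {p4}.
From p4 via ε: add p3, p7.
From p7 via ε: add p9.
From p9 via ε: add p10.
From p10 via ε: add p0, p5.
No new states can be added; the closed set is {p0, p3, p4, p5, p7, p9, p10}.

{p0, p3, p4, p5, p7, p9, p10}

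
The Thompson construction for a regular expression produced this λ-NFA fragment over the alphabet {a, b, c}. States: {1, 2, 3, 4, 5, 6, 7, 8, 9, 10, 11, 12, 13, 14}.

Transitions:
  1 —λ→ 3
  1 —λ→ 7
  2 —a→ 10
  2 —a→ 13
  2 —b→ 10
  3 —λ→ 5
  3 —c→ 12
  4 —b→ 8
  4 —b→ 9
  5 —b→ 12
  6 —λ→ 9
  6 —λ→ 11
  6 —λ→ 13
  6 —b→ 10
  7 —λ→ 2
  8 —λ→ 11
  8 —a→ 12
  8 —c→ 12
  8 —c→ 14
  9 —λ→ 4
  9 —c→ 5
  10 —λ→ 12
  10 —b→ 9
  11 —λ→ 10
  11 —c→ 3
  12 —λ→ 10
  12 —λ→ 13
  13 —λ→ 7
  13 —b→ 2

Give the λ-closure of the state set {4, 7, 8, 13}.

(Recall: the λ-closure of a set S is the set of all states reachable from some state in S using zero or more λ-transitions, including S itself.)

Start with {4, 7, 8, 13}.
From 7 via λ: add 2.
From 8 via λ: add 11.
From 11 via λ: add 10.
From 10 via λ: add 12.
No new states can be added; the closed set is {2, 4, 7, 8, 10, 11, 12, 13}.

{2, 4, 7, 8, 10, 11, 12, 13}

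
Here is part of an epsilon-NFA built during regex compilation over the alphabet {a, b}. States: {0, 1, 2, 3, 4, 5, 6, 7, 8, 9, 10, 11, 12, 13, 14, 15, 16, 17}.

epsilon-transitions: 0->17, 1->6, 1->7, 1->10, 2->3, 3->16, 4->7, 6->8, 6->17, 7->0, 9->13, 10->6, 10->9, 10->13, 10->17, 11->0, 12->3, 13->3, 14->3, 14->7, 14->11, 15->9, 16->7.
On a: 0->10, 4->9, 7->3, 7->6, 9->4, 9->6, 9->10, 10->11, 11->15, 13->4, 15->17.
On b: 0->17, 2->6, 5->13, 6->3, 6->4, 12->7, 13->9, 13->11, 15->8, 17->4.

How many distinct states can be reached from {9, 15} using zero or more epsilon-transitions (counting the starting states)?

Start with {9, 15}.
From 9 via epsilon: add 13.
From 13 via epsilon: add 3.
From 3 via epsilon: add 16.
From 16 via epsilon: add 7.
From 7 via epsilon: add 0.
From 0 via epsilon: add 17.
epsilon-closure = {0, 3, 7, 9, 13, 15, 16, 17}, which has 8 states.

8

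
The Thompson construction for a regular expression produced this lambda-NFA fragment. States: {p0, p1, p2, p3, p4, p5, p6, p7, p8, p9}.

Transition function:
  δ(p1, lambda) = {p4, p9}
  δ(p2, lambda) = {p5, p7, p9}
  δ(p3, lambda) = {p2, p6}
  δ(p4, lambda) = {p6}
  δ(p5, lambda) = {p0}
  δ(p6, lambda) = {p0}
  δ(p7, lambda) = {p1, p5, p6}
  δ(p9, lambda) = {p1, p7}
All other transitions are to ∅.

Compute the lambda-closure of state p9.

{p0, p1, p4, p5, p6, p7, p9}

Start with {p9}.
From p9 via lambda: add p1, p7.
From p1 via lambda: add p4.
From p7 via lambda: add p5, p6.
From p5 via lambda: add p0.
No new states can be added; the closed set is {p0, p1, p4, p5, p6, p7, p9}.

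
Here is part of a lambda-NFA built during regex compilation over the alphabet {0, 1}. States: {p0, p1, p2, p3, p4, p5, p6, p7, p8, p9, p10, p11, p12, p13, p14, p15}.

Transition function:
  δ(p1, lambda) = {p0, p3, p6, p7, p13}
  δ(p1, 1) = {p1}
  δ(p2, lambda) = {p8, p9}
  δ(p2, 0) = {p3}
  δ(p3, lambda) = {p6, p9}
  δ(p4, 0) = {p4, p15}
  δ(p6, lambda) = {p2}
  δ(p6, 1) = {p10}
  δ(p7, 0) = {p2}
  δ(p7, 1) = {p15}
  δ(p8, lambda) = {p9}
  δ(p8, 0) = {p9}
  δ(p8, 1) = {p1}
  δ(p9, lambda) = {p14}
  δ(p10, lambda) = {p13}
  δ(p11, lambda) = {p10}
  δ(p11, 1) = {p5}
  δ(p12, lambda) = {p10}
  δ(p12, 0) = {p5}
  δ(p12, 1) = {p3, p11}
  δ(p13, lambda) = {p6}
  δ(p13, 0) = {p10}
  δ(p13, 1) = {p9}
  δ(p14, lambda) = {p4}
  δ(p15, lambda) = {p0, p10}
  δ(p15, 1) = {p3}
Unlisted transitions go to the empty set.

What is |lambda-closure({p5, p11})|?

Start with {p5, p11}.
From p11 via lambda: add p10.
From p10 via lambda: add p13.
From p13 via lambda: add p6.
From p6 via lambda: add p2.
From p2 via lambda: add p8, p9.
From p9 via lambda: add p14.
From p14 via lambda: add p4.
lambda-closure = {p2, p4, p5, p6, p8, p9, p10, p11, p13, p14}, which has 10 states.

10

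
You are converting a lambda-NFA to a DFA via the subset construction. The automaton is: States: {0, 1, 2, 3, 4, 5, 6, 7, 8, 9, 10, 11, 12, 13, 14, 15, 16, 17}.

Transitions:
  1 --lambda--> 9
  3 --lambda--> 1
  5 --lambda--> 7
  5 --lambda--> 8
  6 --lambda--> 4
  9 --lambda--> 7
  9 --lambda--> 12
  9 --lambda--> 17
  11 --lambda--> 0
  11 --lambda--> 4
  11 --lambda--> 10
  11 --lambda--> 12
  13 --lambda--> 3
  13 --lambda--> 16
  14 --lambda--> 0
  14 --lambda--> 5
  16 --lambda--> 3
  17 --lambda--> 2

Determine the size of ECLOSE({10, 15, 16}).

Start with {10, 15, 16}.
From 16 via lambda: add 3.
From 3 via lambda: add 1.
From 1 via lambda: add 9.
From 9 via lambda: add 7, 12, 17.
From 17 via lambda: add 2.
lambda-closure = {1, 2, 3, 7, 9, 10, 12, 15, 16, 17}, which has 10 states.

10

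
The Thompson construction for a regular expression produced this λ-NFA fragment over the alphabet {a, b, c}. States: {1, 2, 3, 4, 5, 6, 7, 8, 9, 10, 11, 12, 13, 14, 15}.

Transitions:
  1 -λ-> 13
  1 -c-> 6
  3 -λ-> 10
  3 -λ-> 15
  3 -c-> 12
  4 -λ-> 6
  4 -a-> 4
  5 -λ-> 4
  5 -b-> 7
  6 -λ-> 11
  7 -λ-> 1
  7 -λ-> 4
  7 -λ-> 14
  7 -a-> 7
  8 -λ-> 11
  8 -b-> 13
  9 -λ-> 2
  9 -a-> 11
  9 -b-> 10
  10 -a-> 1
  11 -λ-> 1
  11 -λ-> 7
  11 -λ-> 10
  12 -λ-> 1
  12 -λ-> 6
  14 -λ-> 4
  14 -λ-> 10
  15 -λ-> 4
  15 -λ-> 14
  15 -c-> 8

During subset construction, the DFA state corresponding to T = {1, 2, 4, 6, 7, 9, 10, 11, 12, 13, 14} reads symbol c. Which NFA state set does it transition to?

1 on c → {6}.
No c-transition from 2, 4, 6, 7, 9, 10, 11, 12, 13, 14.
Union after reading c: {6}.
Now take the λ-closure:
From 6 via λ: add 11.
From 11 via λ: add 1, 7, 10.
From 1 via λ: add 13.
From 7 via λ: add 4, 14.
No new states can be added; the closed set is {1, 4, 6, 7, 10, 11, 13, 14}.

{1, 4, 6, 7, 10, 11, 13, 14}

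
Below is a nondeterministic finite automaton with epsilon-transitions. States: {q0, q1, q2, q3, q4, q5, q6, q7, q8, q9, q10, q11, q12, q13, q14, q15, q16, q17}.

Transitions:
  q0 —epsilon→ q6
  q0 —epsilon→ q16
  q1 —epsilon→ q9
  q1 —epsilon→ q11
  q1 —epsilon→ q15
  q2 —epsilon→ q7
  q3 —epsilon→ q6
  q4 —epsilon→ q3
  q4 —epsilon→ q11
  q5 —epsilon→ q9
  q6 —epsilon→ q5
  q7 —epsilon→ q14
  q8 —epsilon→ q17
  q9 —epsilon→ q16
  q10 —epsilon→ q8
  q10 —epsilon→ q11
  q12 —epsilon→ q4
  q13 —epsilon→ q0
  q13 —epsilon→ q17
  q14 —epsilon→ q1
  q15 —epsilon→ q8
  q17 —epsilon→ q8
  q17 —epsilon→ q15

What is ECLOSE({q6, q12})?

Start with {q6, q12}.
From q6 via epsilon: add q5.
From q12 via epsilon: add q4.
From q4 via epsilon: add q3, q11.
From q5 via epsilon: add q9.
From q9 via epsilon: add q16.
No new states can be added; the closed set is {q3, q4, q5, q6, q9, q11, q12, q16}.

{q3, q4, q5, q6, q9, q11, q12, q16}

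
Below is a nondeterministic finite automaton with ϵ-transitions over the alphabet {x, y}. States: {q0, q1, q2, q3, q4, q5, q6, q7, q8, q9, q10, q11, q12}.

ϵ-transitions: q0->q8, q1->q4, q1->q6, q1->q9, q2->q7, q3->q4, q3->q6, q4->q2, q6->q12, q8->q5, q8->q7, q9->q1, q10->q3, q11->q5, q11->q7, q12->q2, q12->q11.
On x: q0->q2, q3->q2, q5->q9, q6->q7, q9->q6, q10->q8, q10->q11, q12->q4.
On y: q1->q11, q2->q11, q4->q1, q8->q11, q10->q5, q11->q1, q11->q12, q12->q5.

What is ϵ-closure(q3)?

Start with {q3}.
From q3 via ϵ: add q4, q6.
From q4 via ϵ: add q2.
From q6 via ϵ: add q12.
From q2 via ϵ: add q7.
From q12 via ϵ: add q11.
From q11 via ϵ: add q5.
No new states can be added; the closed set is {q2, q3, q4, q5, q6, q7, q11, q12}.

{q2, q3, q4, q5, q6, q7, q11, q12}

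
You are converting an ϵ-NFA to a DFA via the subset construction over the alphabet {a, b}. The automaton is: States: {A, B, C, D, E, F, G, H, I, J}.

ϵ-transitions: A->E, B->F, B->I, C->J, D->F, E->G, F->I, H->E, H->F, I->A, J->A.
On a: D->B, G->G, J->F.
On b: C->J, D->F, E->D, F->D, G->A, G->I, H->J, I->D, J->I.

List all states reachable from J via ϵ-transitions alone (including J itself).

Start with {J}.
From J via ϵ: add A.
From A via ϵ: add E.
From E via ϵ: add G.
No new states can be added; the closed set is {A, E, G, J}.

{A, E, G, J}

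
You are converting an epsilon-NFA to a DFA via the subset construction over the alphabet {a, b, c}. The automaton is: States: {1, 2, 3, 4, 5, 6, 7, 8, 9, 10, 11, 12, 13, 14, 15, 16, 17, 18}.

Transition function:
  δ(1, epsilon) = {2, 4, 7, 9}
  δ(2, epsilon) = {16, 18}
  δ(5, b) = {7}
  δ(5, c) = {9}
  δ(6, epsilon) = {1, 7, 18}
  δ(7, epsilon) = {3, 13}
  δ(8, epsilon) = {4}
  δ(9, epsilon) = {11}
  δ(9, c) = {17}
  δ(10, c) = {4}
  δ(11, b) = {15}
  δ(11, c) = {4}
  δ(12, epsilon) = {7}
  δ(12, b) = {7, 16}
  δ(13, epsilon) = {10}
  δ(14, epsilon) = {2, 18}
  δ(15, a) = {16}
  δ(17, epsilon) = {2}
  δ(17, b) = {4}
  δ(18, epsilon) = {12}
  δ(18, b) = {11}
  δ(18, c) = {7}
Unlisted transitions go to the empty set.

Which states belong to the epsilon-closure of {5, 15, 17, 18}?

{2, 3, 5, 7, 10, 12, 13, 15, 16, 17, 18}

Start with {5, 15, 17, 18}.
From 17 via epsilon: add 2.
From 18 via epsilon: add 12.
From 2 via epsilon: add 16.
From 12 via epsilon: add 7.
From 7 via epsilon: add 3, 13.
From 13 via epsilon: add 10.
No new states can be added; the closed set is {2, 3, 5, 7, 10, 12, 13, 15, 16, 17, 18}.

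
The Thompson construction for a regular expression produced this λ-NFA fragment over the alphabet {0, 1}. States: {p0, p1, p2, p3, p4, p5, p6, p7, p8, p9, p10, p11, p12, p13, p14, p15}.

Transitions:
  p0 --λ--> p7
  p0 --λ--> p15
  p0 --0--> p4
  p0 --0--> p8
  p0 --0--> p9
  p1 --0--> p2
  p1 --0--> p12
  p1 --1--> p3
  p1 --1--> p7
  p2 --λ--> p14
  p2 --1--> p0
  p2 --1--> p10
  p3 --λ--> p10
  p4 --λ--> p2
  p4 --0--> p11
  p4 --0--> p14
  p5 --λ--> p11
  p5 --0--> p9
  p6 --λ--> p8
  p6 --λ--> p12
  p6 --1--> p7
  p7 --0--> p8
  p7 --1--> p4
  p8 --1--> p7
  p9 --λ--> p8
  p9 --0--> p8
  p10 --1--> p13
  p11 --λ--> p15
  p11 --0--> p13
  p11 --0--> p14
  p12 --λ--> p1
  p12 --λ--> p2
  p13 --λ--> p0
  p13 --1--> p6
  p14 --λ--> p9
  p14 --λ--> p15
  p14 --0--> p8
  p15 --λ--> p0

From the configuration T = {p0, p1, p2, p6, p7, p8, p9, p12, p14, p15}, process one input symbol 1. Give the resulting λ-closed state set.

{p0, p2, p3, p4, p7, p8, p9, p10, p14, p15}

p1 on 1 → {p3, p7}.
p2 on 1 → {p0, p10}.
p6 on 1 → {p7}.
p7 on 1 → {p4}.
p8 on 1 → {p7}.
No 1-transition from p0, p9, p12, p14, p15.
Union after reading 1: {p0, p3, p4, p7, p10}.
Now take the λ-closure:
From p0 via λ: add p15.
From p4 via λ: add p2.
From p2 via λ: add p14.
From p14 via λ: add p9.
From p9 via λ: add p8.
No new states can be added; the closed set is {p0, p2, p3, p4, p7, p8, p9, p10, p14, p15}.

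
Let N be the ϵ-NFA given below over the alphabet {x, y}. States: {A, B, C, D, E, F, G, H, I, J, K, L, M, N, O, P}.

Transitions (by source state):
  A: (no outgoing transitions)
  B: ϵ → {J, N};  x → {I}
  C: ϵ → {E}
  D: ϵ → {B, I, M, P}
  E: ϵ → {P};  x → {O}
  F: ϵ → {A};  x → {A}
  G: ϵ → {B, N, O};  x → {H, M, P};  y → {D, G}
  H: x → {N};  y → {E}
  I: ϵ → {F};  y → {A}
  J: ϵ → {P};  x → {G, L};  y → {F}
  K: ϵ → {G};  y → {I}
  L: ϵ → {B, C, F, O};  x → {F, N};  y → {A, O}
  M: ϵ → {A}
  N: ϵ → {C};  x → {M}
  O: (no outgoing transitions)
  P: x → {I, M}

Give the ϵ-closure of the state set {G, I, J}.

{A, B, C, E, F, G, I, J, N, O, P}

Start with {G, I, J}.
From G via ϵ: add B, N, O.
From I via ϵ: add F.
From J via ϵ: add P.
From F via ϵ: add A.
From N via ϵ: add C.
From C via ϵ: add E.
No new states can be added; the closed set is {A, B, C, E, F, G, I, J, N, O, P}.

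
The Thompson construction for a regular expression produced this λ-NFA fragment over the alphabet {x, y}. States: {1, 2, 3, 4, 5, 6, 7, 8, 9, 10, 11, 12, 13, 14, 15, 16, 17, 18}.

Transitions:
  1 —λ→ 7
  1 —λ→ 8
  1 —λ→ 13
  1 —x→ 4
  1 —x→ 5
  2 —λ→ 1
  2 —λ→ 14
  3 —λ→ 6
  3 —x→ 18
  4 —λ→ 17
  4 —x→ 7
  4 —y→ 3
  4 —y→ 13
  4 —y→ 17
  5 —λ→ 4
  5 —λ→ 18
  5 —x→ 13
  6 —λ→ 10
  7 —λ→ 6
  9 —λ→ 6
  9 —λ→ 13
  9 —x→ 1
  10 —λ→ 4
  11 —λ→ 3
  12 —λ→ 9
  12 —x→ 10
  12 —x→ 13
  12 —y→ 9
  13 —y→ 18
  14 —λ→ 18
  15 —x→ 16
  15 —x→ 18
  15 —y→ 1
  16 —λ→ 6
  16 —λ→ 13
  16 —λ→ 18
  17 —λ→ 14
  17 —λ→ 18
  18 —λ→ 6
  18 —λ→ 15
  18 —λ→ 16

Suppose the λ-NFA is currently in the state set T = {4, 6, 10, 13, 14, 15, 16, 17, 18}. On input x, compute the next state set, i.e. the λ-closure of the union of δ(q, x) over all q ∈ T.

4 on x → {7}.
15 on x → {16, 18}.
No x-transition from 6, 10, 13, 14, 16, 17, 18.
Union after reading x: {7, 16, 18}.
Now take the λ-closure:
From 7 via λ: add 6.
From 16 via λ: add 13.
From 18 via λ: add 15.
From 6 via λ: add 10.
From 10 via λ: add 4.
From 4 via λ: add 17.
From 17 via λ: add 14.
No new states can be added; the closed set is {4, 6, 7, 10, 13, 14, 15, 16, 17, 18}.

{4, 6, 7, 10, 13, 14, 15, 16, 17, 18}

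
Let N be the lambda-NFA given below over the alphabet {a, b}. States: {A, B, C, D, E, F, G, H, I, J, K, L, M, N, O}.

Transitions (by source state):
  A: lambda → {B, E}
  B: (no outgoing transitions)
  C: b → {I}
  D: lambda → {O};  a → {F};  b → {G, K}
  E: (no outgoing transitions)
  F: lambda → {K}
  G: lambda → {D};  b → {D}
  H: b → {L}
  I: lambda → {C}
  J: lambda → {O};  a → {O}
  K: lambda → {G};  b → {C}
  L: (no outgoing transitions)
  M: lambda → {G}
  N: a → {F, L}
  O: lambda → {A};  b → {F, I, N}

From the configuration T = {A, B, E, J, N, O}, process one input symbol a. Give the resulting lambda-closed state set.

{A, B, D, E, F, G, K, L, O}

J on a → {O}.
N on a → {F, L}.
No a-transition from A, B, E, O.
Union after reading a: {F, L, O}.
Now take the lambda-closure:
From F via lambda: add K.
From O via lambda: add A.
From A via lambda: add B, E.
From K via lambda: add G.
From G via lambda: add D.
No new states can be added; the closed set is {A, B, D, E, F, G, K, L, O}.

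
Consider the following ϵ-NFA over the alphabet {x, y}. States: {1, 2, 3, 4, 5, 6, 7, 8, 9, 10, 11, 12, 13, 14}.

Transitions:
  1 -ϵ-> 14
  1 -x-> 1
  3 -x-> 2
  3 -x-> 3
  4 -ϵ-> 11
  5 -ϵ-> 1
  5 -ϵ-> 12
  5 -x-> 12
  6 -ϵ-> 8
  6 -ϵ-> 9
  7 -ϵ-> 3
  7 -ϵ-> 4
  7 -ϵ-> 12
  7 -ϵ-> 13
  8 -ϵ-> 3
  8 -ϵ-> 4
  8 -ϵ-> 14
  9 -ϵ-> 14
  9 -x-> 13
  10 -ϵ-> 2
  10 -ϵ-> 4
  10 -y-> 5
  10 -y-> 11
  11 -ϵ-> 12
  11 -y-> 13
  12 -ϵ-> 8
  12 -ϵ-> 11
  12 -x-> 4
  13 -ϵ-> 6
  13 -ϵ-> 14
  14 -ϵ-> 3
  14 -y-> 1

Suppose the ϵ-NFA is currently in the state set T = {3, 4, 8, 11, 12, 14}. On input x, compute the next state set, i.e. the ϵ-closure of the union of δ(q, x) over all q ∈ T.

{2, 3, 4, 8, 11, 12, 14}

3 on x → {2, 3}.
12 on x → {4}.
No x-transition from 4, 8, 11, 14.
Union after reading x: {2, 3, 4}.
Now take the ϵ-closure:
From 4 via ϵ: add 11.
From 11 via ϵ: add 12.
From 12 via ϵ: add 8.
From 8 via ϵ: add 14.
No new states can be added; the closed set is {2, 3, 4, 8, 11, 12, 14}.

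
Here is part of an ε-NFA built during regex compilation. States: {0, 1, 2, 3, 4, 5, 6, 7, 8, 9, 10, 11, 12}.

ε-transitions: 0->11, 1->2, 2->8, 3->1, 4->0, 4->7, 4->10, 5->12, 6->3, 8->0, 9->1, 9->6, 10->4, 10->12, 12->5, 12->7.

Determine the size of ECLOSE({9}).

Start with {9}.
From 9 via ε: add 1, 6.
From 1 via ε: add 2.
From 6 via ε: add 3.
From 2 via ε: add 8.
From 8 via ε: add 0.
From 0 via ε: add 11.
ε-closure = {0, 1, 2, 3, 6, 8, 9, 11}, which has 8 states.

8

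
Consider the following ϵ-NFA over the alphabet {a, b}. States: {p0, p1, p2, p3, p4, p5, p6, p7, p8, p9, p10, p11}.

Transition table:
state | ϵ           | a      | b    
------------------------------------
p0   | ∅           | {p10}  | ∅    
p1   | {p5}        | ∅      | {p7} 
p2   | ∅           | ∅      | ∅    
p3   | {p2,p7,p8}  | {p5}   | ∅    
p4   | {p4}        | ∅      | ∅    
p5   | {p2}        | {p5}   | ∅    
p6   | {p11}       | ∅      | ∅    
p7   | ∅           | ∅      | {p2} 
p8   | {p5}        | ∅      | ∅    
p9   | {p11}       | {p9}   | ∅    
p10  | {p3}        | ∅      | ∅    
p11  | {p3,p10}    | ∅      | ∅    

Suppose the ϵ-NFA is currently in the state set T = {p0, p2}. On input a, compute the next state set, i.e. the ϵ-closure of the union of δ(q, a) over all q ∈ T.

{p2, p3, p5, p7, p8, p10}

p0 on a → {p10}.
No a-transition from p2.
Union after reading a: {p10}.
Now take the ϵ-closure:
From p10 via ϵ: add p3.
From p3 via ϵ: add p2, p7, p8.
From p8 via ϵ: add p5.
No new states can be added; the closed set is {p2, p3, p5, p7, p8, p10}.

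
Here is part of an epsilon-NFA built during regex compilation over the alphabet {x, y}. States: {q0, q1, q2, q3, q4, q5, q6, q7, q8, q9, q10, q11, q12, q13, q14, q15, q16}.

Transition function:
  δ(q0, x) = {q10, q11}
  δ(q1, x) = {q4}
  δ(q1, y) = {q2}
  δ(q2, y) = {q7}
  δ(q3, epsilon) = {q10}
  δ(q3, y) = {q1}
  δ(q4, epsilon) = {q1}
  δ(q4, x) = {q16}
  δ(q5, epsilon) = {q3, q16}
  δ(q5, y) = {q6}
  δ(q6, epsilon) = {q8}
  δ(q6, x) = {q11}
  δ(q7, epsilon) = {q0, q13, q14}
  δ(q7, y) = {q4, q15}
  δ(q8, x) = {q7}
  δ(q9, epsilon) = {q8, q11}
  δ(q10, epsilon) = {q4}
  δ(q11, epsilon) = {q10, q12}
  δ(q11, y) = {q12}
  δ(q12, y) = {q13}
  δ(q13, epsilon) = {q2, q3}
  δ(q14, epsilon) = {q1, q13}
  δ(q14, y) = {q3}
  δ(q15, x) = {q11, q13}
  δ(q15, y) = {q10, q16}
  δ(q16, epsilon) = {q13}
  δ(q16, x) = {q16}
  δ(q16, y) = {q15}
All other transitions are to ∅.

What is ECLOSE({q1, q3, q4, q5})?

{q1, q2, q3, q4, q5, q10, q13, q16}

Start with {q1, q3, q4, q5}.
From q3 via epsilon: add q10.
From q5 via epsilon: add q16.
From q16 via epsilon: add q13.
From q13 via epsilon: add q2.
No new states can be added; the closed set is {q1, q2, q3, q4, q5, q10, q13, q16}.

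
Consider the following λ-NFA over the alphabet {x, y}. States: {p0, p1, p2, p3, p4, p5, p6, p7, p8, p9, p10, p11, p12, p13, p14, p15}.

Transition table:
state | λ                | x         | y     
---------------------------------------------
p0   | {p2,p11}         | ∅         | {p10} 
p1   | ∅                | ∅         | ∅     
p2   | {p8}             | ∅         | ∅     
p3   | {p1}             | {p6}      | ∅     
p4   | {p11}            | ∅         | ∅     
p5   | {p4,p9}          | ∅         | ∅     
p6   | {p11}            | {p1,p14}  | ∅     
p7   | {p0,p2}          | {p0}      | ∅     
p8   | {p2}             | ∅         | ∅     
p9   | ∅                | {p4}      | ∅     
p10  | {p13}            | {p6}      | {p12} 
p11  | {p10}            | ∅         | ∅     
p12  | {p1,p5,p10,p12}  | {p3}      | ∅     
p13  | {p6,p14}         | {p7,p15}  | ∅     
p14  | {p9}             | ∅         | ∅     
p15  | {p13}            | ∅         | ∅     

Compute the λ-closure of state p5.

{p4, p5, p6, p9, p10, p11, p13, p14}

Start with {p5}.
From p5 via λ: add p4, p9.
From p4 via λ: add p11.
From p11 via λ: add p10.
From p10 via λ: add p13.
From p13 via λ: add p6, p14.
No new states can be added; the closed set is {p4, p5, p6, p9, p10, p11, p13, p14}.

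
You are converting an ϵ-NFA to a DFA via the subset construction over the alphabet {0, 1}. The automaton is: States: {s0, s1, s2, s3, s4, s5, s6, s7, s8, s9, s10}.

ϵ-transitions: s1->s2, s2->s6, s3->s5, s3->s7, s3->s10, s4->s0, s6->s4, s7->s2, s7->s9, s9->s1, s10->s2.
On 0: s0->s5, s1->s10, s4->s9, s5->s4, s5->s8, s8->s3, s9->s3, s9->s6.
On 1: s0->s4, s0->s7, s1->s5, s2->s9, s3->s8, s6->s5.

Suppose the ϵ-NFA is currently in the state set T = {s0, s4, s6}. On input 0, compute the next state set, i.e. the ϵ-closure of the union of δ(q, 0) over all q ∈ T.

s0 on 0 → {s5}.
s4 on 0 → {s9}.
No 0-transition from s6.
Union after reading 0: {s5, s9}.
Now take the ϵ-closure:
From s9 via ϵ: add s1.
From s1 via ϵ: add s2.
From s2 via ϵ: add s6.
From s6 via ϵ: add s4.
From s4 via ϵ: add s0.
No new states can be added; the closed set is {s0, s1, s2, s4, s5, s6, s9}.

{s0, s1, s2, s4, s5, s6, s9}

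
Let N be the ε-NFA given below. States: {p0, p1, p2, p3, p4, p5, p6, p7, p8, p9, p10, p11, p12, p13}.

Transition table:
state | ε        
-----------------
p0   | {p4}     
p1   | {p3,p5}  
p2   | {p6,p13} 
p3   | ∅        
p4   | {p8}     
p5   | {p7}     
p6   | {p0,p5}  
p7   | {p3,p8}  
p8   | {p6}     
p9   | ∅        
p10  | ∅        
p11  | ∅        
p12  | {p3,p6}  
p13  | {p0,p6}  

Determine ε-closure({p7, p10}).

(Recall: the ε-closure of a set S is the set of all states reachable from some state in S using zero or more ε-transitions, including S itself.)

{p0, p3, p4, p5, p6, p7, p8, p10}

Start with {p7, p10}.
From p7 via ε: add p3, p8.
From p8 via ε: add p6.
From p6 via ε: add p0, p5.
From p0 via ε: add p4.
No new states can be added; the closed set is {p0, p3, p4, p5, p6, p7, p8, p10}.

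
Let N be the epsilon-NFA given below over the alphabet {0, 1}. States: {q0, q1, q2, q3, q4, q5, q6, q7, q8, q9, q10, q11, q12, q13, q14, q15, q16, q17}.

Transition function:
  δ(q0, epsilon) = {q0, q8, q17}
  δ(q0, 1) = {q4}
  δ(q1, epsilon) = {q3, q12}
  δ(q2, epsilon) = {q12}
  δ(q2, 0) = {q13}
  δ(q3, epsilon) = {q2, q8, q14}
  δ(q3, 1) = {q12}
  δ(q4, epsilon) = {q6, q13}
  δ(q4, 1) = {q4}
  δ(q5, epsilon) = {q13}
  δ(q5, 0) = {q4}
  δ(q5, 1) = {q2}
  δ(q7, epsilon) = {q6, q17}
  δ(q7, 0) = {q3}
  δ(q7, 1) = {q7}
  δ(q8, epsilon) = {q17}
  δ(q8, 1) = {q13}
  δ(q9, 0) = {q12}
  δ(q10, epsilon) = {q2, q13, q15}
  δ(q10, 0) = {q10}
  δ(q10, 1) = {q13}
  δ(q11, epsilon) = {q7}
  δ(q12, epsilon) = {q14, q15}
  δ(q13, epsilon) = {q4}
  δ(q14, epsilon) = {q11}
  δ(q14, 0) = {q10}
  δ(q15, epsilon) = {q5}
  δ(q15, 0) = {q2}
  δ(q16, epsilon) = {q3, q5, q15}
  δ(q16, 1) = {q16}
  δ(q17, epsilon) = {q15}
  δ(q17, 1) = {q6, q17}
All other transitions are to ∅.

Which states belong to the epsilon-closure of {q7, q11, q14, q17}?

{q4, q5, q6, q7, q11, q13, q14, q15, q17}

Start with {q7, q11, q14, q17}.
From q7 via epsilon: add q6.
From q17 via epsilon: add q15.
From q15 via epsilon: add q5.
From q5 via epsilon: add q13.
From q13 via epsilon: add q4.
No new states can be added; the closed set is {q4, q5, q6, q7, q11, q13, q14, q15, q17}.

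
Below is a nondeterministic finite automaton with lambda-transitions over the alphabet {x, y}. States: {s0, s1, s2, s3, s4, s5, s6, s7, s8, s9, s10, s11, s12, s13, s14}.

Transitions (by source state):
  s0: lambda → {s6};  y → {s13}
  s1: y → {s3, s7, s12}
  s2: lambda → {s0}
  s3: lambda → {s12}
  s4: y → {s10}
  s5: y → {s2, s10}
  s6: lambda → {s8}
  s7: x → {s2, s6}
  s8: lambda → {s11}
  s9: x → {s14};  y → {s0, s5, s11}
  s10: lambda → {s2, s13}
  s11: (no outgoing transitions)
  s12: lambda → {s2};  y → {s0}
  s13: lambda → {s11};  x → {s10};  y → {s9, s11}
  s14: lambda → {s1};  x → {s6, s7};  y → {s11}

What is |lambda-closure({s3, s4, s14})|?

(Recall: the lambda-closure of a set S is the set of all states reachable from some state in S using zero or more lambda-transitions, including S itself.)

10

Start with {s3, s4, s14}.
From s3 via lambda: add s12.
From s14 via lambda: add s1.
From s12 via lambda: add s2.
From s2 via lambda: add s0.
From s0 via lambda: add s6.
From s6 via lambda: add s8.
From s8 via lambda: add s11.
lambda-closure = {s0, s1, s2, s3, s4, s6, s8, s11, s12, s14}, which has 10 states.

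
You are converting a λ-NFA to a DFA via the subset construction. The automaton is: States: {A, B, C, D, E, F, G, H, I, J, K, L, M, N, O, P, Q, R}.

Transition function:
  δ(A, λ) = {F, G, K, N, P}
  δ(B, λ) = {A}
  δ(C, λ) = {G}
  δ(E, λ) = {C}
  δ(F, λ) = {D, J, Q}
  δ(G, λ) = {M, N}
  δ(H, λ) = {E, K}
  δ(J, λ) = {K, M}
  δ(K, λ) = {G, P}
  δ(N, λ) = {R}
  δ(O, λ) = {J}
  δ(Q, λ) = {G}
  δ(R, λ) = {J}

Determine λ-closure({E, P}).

Start with {E, P}.
From E via λ: add C.
From C via λ: add G.
From G via λ: add M, N.
From N via λ: add R.
From R via λ: add J.
From J via λ: add K.
No new states can be added; the closed set is {C, E, G, J, K, M, N, P, R}.

{C, E, G, J, K, M, N, P, R}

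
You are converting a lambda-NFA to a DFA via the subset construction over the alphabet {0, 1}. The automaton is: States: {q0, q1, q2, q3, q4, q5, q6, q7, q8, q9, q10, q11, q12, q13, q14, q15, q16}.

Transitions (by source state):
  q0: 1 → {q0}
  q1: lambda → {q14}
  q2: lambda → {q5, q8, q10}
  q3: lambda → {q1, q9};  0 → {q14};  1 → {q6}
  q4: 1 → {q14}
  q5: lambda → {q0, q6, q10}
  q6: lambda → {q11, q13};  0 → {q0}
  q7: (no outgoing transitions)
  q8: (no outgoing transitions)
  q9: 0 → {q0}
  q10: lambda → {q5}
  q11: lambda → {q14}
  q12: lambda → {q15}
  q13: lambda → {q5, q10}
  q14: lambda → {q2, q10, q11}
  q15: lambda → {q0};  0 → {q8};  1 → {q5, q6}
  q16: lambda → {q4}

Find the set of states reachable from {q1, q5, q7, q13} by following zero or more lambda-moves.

Start with {q1, q5, q7, q13}.
From q1 via lambda: add q14.
From q5 via lambda: add q0, q6, q10.
From q6 via lambda: add q11.
From q14 via lambda: add q2.
From q2 via lambda: add q8.
No new states can be added; the closed set is {q0, q1, q2, q5, q6, q7, q8, q10, q11, q13, q14}.

{q0, q1, q2, q5, q6, q7, q8, q10, q11, q13, q14}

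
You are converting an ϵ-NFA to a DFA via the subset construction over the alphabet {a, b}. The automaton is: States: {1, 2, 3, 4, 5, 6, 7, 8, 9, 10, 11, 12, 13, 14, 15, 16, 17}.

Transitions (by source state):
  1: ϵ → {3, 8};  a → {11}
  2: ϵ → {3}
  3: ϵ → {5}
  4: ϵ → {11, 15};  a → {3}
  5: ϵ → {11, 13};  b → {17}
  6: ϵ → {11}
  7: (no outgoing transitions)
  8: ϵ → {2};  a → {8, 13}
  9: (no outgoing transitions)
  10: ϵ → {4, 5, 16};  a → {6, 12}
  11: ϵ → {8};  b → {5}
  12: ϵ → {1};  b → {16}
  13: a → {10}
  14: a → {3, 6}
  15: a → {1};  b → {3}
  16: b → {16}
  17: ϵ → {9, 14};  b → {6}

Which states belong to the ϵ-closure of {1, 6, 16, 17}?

{1, 2, 3, 5, 6, 8, 9, 11, 13, 14, 16, 17}

Start with {1, 6, 16, 17}.
From 1 via ϵ: add 3, 8.
From 6 via ϵ: add 11.
From 17 via ϵ: add 9, 14.
From 3 via ϵ: add 5.
From 8 via ϵ: add 2.
From 5 via ϵ: add 13.
No new states can be added; the closed set is {1, 2, 3, 5, 6, 8, 9, 11, 13, 14, 16, 17}.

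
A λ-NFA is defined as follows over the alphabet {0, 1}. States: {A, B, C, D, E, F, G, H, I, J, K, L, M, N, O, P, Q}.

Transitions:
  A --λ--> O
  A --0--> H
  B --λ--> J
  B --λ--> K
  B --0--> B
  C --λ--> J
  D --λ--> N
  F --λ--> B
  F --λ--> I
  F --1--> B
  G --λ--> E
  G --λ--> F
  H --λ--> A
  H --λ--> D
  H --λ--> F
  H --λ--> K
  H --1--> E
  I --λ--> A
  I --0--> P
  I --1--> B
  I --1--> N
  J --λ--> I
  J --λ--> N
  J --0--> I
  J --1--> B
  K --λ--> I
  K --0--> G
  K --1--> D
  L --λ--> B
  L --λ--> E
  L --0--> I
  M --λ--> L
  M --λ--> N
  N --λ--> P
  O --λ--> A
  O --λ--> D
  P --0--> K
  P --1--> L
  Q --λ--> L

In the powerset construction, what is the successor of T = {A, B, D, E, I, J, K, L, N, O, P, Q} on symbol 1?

I on 1 → {B, N}.
J on 1 → {B}.
K on 1 → {D}.
P on 1 → {L}.
No 1-transition from A, B, D, E, L, N, O, Q.
Union after reading 1: {B, D, L, N}.
Now take the λ-closure:
From B via λ: add J, K.
From L via λ: add E.
From N via λ: add P.
From J via λ: add I.
From I via λ: add A.
From A via λ: add O.
No new states can be added; the closed set is {A, B, D, E, I, J, K, L, N, O, P}.

{A, B, D, E, I, J, K, L, N, O, P}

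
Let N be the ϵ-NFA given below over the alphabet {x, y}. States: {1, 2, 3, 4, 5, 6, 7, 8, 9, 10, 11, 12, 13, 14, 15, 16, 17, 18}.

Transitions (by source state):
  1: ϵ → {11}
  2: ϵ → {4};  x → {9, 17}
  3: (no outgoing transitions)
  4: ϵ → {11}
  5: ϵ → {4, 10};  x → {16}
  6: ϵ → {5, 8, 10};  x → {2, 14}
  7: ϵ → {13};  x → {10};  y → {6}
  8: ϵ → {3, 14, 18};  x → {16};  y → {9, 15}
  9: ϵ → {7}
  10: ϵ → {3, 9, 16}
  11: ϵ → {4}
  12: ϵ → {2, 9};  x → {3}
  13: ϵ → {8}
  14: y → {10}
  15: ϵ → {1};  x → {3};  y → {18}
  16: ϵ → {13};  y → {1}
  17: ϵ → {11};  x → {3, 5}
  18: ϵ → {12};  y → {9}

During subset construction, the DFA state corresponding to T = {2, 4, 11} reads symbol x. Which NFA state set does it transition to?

{2, 3, 4, 7, 8, 9, 11, 12, 13, 14, 17, 18}

2 on x → {9, 17}.
No x-transition from 4, 11.
Union after reading x: {9, 17}.
Now take the ϵ-closure:
From 9 via ϵ: add 7.
From 17 via ϵ: add 11.
From 7 via ϵ: add 13.
From 11 via ϵ: add 4.
From 13 via ϵ: add 8.
From 8 via ϵ: add 3, 14, 18.
From 18 via ϵ: add 12.
From 12 via ϵ: add 2.
No new states can be added; the closed set is {2, 3, 4, 7, 8, 9, 11, 12, 13, 14, 17, 18}.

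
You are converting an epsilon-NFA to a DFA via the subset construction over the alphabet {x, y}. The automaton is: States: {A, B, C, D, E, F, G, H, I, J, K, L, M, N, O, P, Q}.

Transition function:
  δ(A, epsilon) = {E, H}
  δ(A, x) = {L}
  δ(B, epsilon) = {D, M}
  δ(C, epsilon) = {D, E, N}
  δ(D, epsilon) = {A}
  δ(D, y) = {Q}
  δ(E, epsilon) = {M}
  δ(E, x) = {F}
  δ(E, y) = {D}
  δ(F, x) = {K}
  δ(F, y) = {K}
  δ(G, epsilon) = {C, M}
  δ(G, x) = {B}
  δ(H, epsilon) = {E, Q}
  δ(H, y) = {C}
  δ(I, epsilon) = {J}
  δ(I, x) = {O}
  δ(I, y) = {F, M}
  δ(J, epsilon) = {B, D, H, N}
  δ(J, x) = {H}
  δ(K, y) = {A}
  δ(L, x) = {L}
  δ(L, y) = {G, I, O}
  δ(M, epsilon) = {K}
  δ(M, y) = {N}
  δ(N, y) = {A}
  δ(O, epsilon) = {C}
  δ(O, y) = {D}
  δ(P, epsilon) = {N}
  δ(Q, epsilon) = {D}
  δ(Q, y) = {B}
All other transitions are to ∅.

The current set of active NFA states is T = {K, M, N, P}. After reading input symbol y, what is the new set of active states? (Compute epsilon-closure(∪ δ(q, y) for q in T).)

K on y → {A}.
M on y → {N}.
N on y → {A}.
No y-transition from P.
Union after reading y: {A, N}.
Now take the epsilon-closure:
From A via epsilon: add E, H.
From E via epsilon: add M.
From H via epsilon: add Q.
From M via epsilon: add K.
From Q via epsilon: add D.
No new states can be added; the closed set is {A, D, E, H, K, M, N, Q}.

{A, D, E, H, K, M, N, Q}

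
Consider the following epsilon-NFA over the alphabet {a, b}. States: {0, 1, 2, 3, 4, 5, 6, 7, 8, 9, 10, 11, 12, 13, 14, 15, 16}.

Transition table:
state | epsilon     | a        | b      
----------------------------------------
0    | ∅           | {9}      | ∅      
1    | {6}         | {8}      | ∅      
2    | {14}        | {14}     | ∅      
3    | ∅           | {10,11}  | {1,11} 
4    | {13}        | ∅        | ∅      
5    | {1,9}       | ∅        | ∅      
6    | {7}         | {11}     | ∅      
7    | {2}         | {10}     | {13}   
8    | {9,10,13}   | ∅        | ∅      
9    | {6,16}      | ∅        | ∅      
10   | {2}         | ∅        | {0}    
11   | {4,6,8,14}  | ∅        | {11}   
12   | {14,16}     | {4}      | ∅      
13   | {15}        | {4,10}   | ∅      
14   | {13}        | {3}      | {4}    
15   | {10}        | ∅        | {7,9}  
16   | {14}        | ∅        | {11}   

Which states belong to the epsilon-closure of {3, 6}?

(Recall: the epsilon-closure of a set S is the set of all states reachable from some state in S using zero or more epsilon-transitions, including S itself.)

{2, 3, 6, 7, 10, 13, 14, 15}

Start with {3, 6}.
From 6 via epsilon: add 7.
From 7 via epsilon: add 2.
From 2 via epsilon: add 14.
From 14 via epsilon: add 13.
From 13 via epsilon: add 15.
From 15 via epsilon: add 10.
No new states can be added; the closed set is {2, 3, 6, 7, 10, 13, 14, 15}.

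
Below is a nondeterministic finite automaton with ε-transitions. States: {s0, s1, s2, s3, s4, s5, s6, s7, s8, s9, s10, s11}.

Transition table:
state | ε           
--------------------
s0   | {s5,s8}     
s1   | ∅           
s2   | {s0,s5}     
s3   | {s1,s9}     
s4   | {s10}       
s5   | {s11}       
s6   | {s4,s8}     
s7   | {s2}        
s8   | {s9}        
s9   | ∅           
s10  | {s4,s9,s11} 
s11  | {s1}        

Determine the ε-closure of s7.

Start with {s7}.
From s7 via ε: add s2.
From s2 via ε: add s0, s5.
From s0 via ε: add s8.
From s5 via ε: add s11.
From s8 via ε: add s9.
From s11 via ε: add s1.
No new states can be added; the closed set is {s0, s1, s2, s5, s7, s8, s9, s11}.

{s0, s1, s2, s5, s7, s8, s9, s11}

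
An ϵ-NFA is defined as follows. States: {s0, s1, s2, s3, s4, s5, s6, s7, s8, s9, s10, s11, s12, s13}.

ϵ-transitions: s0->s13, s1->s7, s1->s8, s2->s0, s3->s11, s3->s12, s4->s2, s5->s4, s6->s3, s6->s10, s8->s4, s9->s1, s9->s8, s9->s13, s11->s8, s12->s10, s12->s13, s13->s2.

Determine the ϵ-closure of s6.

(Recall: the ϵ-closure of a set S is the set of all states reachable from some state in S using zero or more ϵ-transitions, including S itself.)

{s0, s2, s3, s4, s6, s8, s10, s11, s12, s13}

Start with {s6}.
From s6 via ϵ: add s3, s10.
From s3 via ϵ: add s11, s12.
From s11 via ϵ: add s8.
From s12 via ϵ: add s13.
From s8 via ϵ: add s4.
From s13 via ϵ: add s2.
From s2 via ϵ: add s0.
No new states can be added; the closed set is {s0, s2, s3, s4, s6, s8, s10, s11, s12, s13}.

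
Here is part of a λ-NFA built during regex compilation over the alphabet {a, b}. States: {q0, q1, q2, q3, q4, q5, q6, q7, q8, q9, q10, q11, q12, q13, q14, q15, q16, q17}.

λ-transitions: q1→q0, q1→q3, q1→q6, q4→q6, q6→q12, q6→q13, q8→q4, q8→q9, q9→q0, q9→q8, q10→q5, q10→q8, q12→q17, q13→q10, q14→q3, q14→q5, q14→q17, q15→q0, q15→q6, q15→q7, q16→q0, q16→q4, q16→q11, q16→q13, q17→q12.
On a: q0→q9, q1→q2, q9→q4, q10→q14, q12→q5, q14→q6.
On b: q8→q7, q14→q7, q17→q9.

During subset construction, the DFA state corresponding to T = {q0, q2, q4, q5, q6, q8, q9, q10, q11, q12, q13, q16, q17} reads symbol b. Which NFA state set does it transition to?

{q0, q4, q5, q6, q7, q8, q9, q10, q12, q13, q17}

q8 on b → {q7}.
q17 on b → {q9}.
No b-transition from q0, q2, q4, q5, q6, q9, q10, q11, q12, q13, q16.
Union after reading b: {q7, q9}.
Now take the λ-closure:
From q9 via λ: add q0, q8.
From q8 via λ: add q4.
From q4 via λ: add q6.
From q6 via λ: add q12, q13.
From q12 via λ: add q17.
From q13 via λ: add q10.
From q10 via λ: add q5.
No new states can be added; the closed set is {q0, q4, q5, q6, q7, q8, q9, q10, q12, q13, q17}.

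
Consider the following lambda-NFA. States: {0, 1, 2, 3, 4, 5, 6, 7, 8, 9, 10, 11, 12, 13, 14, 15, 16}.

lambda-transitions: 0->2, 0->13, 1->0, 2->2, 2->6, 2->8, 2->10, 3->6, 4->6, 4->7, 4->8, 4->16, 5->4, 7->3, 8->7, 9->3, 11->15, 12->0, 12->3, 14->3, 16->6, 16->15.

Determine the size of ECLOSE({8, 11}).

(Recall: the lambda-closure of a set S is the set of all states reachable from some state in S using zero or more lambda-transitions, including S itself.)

6

Start with {8, 11}.
From 8 via lambda: add 7.
From 11 via lambda: add 15.
From 7 via lambda: add 3.
From 3 via lambda: add 6.
lambda-closure = {3, 6, 7, 8, 11, 15}, which has 6 states.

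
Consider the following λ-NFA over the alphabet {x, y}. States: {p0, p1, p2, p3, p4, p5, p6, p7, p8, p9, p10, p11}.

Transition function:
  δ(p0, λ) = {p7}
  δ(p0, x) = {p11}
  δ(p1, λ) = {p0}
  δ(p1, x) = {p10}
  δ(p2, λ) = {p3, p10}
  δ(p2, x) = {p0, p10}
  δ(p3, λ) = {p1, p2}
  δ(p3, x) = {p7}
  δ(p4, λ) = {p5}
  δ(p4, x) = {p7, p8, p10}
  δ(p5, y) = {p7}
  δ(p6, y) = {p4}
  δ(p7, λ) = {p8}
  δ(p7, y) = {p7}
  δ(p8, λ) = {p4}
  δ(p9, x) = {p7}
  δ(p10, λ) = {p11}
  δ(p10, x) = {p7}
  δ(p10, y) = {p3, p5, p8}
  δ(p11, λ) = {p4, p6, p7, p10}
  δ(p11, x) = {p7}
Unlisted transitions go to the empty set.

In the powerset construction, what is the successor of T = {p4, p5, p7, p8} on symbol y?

p5 on y → {p7}.
p7 on y → {p7}.
No y-transition from p4, p8.
Union after reading y: {p7}.
Now take the λ-closure:
From p7 via λ: add p8.
From p8 via λ: add p4.
From p4 via λ: add p5.
No new states can be added; the closed set is {p4, p5, p7, p8}.

{p4, p5, p7, p8}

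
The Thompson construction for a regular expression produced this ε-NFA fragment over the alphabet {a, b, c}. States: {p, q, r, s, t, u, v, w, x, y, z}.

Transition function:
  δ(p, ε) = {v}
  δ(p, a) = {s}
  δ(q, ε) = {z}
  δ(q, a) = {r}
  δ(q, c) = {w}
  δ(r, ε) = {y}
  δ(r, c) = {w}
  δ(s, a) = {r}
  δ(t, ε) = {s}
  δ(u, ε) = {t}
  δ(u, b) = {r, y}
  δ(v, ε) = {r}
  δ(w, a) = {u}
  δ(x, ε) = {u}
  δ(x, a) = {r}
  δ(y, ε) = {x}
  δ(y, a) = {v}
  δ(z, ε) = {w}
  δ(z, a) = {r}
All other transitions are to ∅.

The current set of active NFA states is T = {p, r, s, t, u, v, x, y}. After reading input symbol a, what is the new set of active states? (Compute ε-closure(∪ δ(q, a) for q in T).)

{r, s, t, u, v, x, y}

p on a → {s}.
s on a → {r}.
x on a → {r}.
y on a → {v}.
No a-transition from r, t, u, v.
Union after reading a: {r, s, v}.
Now take the ε-closure:
From r via ε: add y.
From y via ε: add x.
From x via ε: add u.
From u via ε: add t.
No new states can be added; the closed set is {r, s, t, u, v, x, y}.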